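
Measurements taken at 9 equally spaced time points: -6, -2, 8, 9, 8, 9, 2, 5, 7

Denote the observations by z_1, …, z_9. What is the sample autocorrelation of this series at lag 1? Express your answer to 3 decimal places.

Mean z̄ = (-6 − 2 + 8 + 9 + 8 + 9 + 2 + 5 + 7)/9 = 4.4444
Numerator Σ_{t=1}^{8}(z_t−z̄)(z_{t+1}−z̄) = 81.9136
Denominator Σ(z_t−z̄)² = 230.2222
r_1 = 81.9136 / 230.2222 = 0.356

0.356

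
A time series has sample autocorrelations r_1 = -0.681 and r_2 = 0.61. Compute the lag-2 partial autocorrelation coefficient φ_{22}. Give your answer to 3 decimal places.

0.273

φ_{22} = (r_2 − r_1²) / (1 − r_1²)
r_1² = (-0.681)² = 0.463761
Numerator = 0.61 − 0.4638 = 0.1462; denominator = 1 − 0.4638 = 0.5362
φ_{22} = 0.1462 / 0.5362 = 0.273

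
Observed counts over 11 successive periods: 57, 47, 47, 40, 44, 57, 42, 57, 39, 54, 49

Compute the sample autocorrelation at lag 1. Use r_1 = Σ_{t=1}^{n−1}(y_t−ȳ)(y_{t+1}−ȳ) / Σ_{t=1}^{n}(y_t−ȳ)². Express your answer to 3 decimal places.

Mean ȳ = (57 + 47 + 47 + 40 + 44 + 57 + 42 + 57 + 39 + 54 + 49)/11 = 48.4545
Numerator Σ_{t=1}^{10}(y_t−ȳ)(y_{t+1}−ȳ) = -238.9339
Denominator Σ(y_t−ȳ)² = 476.7273
r_1 = -238.9339 / 476.7273 = -0.501

-0.501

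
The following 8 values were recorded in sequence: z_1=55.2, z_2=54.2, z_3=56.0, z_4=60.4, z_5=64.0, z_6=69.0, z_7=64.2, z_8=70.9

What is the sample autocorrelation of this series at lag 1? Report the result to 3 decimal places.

0.546

Mean z̄ = (55.2 + 54.2 + 56.0 + 60.4 + 64.0 + 69.0 + 64.2 + 70.9)/8 = 61.7375
Deviations from mean: -6.5375, -7.5375, -5.7375, -1.3375, 2.2625, 7.2625, 2.4625, 9.1625
Numerator Σ_{t=1}^{7}(z_t−z̄)(z_{t+1}−z̄) = 154.0486
Denominator Σ(z_t−z̄)² = 282.1388
r_1 = 154.0486 / 282.1388 = 0.546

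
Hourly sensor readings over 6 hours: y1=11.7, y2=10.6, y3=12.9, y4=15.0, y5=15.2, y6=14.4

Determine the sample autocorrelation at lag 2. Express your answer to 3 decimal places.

-0.160

Mean ȳ = (11.7 + 10.6 + 12.9 + 15.0 + 15.2 + 14.4)/6 = 13.3000
Deviations from mean: -1.6000, -2.7000, -0.4000, 1.7000, 1.9000, 1.1000
Numerator Σ_{t=1}^{4}(y_t−ȳ)(y_{t+2}−ȳ) = -2.8400
Denominator Σ(y_t−ȳ)² = 17.7200
r_2 = -2.8400 / 17.7200 = -0.160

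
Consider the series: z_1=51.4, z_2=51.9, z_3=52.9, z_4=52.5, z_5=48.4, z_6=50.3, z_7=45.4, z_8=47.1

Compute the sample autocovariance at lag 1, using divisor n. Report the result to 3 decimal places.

2.865

Mean z̄ = (51.4 + 51.9 + 52.9 + 52.5 + 48.4 + 50.3 + 45.4 + 47.1)/8 = 49.9875
Deviations: 1.4125, 1.9125, 2.9125, 2.5125, -1.5875, 0.3125, -4.5875, -2.8875
Σ_{t=1}^{7}(z_t−z̄)(z_{t+1}−z̄) = 22.9173
γ_1 = 22.9173 / 8 = 2.865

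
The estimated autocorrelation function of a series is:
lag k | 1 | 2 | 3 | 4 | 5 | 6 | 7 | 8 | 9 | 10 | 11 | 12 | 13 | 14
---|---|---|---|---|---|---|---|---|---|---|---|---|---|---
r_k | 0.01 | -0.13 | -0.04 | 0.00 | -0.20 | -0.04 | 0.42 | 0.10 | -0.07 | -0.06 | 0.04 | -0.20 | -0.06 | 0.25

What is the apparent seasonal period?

7

The largest autocorrelation is r_7 = 0.42, with a weaker echo at lag 14 (0.25); the remaining lags stay at or below 0.10.
The dominant spike at lag 7 indicates a seasonal period of 7.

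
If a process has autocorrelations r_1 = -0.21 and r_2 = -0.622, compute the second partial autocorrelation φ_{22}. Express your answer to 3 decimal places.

-0.697

φ_{22} = (r_2 − r_1²) / (1 − r_1²)
r_1² = (-0.21)² = 0.0441
Numerator = -0.622 − 0.0441 = -0.6661; denominator = 1 − 0.0441 = 0.9559
φ_{22} = -0.6661 / 0.9559 = -0.697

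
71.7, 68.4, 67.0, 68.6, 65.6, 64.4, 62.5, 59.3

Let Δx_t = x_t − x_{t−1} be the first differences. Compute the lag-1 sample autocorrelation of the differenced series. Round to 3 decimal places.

-0.228

First differences Δx: -3.3, -1.4, 1.6, -3.0, -1.2, -1.9, -3.2
Mean of differences = -1.7714
Numerator Σ(Δx_t−Δx̄)(Δx_{t+1}−Δx̄) = -4.0494
Denominator Σ(Δx_t−Δx̄)² = 17.7343
r_1(Δx) = -4.0494 / 17.7343 = -0.228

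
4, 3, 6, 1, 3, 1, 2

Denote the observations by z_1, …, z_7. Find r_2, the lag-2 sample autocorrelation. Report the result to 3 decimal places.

Mean z̄ = (4 + 3 + 6 + 1 + 3 + 1 + 2)/7 = 2.8571
Deviations from mean: 1.1429, 0.1429, 3.1429, -1.8571, 0.1429, -1.8571, -0.8571
Σ(z_t−z̄)(z_{t+2}−z̄) = (3.5918) + (-0.2653) + (0.4490) + (3.4490) + (-0.1224) = 7.1020
Denominator Σ(z_t−z̄)² = 18.8571
r_2 = 7.1020 / 18.8571 = 0.377

0.377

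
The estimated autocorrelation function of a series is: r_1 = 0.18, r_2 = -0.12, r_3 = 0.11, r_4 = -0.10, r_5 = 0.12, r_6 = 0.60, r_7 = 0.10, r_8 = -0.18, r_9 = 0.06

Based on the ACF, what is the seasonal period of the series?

The largest autocorrelation is r_6 = 0.60; the remaining lags stay at or below 0.18.
The dominant spike at lag 6 indicates a seasonal period of 6.

6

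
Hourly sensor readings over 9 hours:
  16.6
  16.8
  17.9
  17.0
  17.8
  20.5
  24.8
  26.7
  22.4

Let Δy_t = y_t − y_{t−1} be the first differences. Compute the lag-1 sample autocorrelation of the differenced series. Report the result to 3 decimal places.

First differences Δy: 0.2, 1.1, -0.9, 0.8, 2.7, 4.3, 1.9, -4.3
Mean of differences = 0.7250
Numerator Σ(Δy_t−Δȳ)(Δy_{t+1}−Δȳ) = 4.5769
Denominator Σ(Δy_t−Δȳ)² = 46.3750
r_1(Δy) = 4.5769 / 46.3750 = 0.099

0.099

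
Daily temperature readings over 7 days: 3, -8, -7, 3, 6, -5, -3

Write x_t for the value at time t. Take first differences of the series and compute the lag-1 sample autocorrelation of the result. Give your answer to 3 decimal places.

-0.069

First differences Δx: -11, 1, 10, 3, -11, 2
Mean of differences = -1.0000
Numerator Σ(Δx_t−Δx̄)(Δx_{t+1}−Δx̄) = -24.0000
Denominator Σ(Δx_t−Δx̄)² = 350.0000
r_1(Δx) = -24.0000 / 350.0000 = -0.069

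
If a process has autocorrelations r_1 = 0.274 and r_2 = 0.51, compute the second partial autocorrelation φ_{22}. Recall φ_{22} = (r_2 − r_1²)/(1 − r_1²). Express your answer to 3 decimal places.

0.470

φ_{22} = (r_2 − r_1²) / (1 − r_1²)
r_1² = (0.274)² = 0.075076
Numerator = 0.51 − 0.0751 = 0.4349; denominator = 1 − 0.0751 = 0.9249
φ_{22} = 0.4349 / 0.9249 = 0.470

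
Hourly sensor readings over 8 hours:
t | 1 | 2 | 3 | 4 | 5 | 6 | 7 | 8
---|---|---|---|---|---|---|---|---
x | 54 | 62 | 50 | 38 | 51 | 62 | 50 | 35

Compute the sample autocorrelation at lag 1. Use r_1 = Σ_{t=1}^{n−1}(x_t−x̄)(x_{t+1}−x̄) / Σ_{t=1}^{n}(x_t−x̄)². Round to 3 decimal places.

Mean x̄ = (54 + 62 + 50 + 38 + 51 + 62 + 50 + 35)/8 = 50.2500
Numerator Σ_{t=1}^{7}(x_t−x̄)(x_{t+1}−x̄) = 44.6875
Denominator Σ(x_t−x̄)² = 673.5000
r_1 = 44.6875 / 673.5000 = 0.066

0.066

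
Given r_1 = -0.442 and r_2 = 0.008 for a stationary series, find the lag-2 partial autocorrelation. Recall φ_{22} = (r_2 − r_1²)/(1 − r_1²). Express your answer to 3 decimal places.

-0.233

φ_{22} = (r_2 − r_1²) / (1 − r_1²)
r_1² = (-0.442)² = 0.195364
Numerator = 0.008 − 0.1954 = -0.1874; denominator = 1 − 0.1954 = 0.8046
φ_{22} = -0.1874 / 0.8046 = -0.233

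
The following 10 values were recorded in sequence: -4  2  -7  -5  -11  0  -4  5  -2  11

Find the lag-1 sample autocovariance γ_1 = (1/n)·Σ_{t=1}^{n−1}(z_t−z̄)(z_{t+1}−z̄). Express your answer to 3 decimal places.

-1.925

Mean z̄ = (-4 + 2 − 7 − 5 − 11 + 0 − 4 + 5 − 2 + 11)/10 = -1.5000
Σ_{t=1}^{9}(z_t−z̄)(z_{t+1}−z̄) = -19.2500
γ_1 = -19.2500 / 10 = -1.925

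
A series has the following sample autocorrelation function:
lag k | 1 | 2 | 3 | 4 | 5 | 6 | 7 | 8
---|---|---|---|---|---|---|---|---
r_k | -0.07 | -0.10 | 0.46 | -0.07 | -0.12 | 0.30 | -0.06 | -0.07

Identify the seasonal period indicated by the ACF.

The largest autocorrelation is r_3 = 0.46, with a weaker echo at lag 6 (0.30); the remaining lags stay at or below -0.06.
The dominant spike at lag 3 indicates a seasonal period of 3.

3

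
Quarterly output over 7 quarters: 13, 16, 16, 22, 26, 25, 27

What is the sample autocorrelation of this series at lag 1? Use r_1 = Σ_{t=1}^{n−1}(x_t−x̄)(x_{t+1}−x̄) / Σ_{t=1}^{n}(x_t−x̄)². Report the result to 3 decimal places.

0.569

Mean x̄ = (13 + 16 + 16 + 22 + 26 + 25 + 27)/7 = 20.7143
Deviations from mean: -7.7143, -4.7143, -4.7143, 1.2857, 5.2857, 4.2857, 6.2857
Σ(x_t−x̄)(x_{t+1}−x̄) = (36.3673) + (22.2245) + (-6.0612) + (6.7959) + (22.6531) + (26.9388) = 108.9184
Denominator Σ(x_t−x̄)² = 191.4286
r_1 = 108.9184 / 191.4286 = 0.569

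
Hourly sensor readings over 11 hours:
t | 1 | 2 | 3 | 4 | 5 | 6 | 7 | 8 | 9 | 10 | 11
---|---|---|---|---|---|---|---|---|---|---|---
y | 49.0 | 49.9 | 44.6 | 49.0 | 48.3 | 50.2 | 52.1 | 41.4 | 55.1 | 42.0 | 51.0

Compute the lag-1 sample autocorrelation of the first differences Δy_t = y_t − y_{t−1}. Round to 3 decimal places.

First differences Δy: 0.9, -5.3, 4.4, -0.7, 1.9, 1.9, -10.7, 13.7, -13.1, 9.0
Mean of differences = 0.2000
Numerator Σ(Δy_t−Δȳ)(Δy_{t+1}−Δȳ) = -491.6400
Denominator Σ(Δy_t−Δȳ)² = 610.3600
r_1(Δy) = -491.6400 / 610.3600 = -0.805

-0.805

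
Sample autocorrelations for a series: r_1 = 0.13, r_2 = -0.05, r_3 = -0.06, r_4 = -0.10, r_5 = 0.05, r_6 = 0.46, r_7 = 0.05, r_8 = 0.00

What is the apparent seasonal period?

6

The largest autocorrelation is r_6 = 0.46; the remaining lags stay at or below 0.13.
The dominant spike at lag 6 indicates a seasonal period of 6.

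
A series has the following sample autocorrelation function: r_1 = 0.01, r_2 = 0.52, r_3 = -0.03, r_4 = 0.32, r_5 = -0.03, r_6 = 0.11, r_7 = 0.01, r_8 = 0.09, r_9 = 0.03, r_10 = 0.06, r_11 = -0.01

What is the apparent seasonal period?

The largest autocorrelation is r_2 = 0.52, with a weaker echo at lag 4 (0.32); the remaining lags stay at or below 0.11.
The dominant spike at lag 2 indicates a seasonal period of 2.

2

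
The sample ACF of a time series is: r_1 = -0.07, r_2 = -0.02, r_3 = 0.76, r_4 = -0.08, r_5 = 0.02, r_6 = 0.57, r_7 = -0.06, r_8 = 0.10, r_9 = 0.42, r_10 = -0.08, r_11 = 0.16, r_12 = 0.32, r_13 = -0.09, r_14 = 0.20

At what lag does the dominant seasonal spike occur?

The largest autocorrelation is r_3 = 0.76, with weaker echoes at lags 6 (0.57), 9 (0.42) and 12 (0.32); the remaining lags stay at or below 0.20.
The dominant spike at lag 3 indicates a seasonal period of 3.

3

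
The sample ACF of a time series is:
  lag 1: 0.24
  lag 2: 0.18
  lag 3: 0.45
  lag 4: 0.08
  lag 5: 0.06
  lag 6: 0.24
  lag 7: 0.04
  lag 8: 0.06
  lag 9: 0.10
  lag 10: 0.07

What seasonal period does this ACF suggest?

The largest autocorrelation is r_3 = 0.45; the remaining lags stay at or below 0.24. The elevated value at lag 1 (0.24), dropping to 0.18 at lag 2, reflects decaying short-term dependence rather than seasonality.
The dominant spike at lag 3 indicates a seasonal period of 3.

3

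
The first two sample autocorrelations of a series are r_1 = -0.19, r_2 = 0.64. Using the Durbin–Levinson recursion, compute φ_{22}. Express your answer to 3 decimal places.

0.627

φ_{22} = (r_2 − r_1²) / (1 − r_1²)
r_1² = (-0.19)² = 0.0361
Numerator = 0.64 − 0.0361 = 0.6039; denominator = 1 − 0.0361 = 0.9639
φ_{22} = 0.6039 / 0.9639 = 0.627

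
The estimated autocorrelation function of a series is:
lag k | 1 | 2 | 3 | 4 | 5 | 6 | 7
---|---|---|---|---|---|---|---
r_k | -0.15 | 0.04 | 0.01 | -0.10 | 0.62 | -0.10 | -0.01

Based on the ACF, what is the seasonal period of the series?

The largest autocorrelation is r_5 = 0.62; the remaining lags stay at or below 0.04.
The dominant spike at lag 5 indicates a seasonal period of 5.

5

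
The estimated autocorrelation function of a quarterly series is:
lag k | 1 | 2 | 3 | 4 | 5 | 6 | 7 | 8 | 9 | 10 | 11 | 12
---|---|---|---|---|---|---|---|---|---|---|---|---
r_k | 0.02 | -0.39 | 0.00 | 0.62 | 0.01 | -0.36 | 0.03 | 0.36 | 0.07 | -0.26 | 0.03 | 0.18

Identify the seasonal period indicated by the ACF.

The largest autocorrelation is r_4 = 0.62, with weaker echoes at lags 8 (0.36) and 12 (0.18); the remaining lags stay at or below 0.07.
The dominant spike at lag 4 indicates a seasonal period of 4.

4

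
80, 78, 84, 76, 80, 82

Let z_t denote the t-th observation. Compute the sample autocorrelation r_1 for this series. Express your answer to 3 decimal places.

Mean z̄ = (80 + 78 + 84 + 76 + 80 + 82)/6 = 80.0000
Σ(z_t−z̄)(z_{t+1}−z̄) = (0.0000) + (-8.0000) + (-16.0000) + (0.0000) + (0.0000) = -24.0000
Denominator Σ(z_t−z̄)² = 40.0000
r_1 = -24.0000 / 40.0000 = -0.600

-0.600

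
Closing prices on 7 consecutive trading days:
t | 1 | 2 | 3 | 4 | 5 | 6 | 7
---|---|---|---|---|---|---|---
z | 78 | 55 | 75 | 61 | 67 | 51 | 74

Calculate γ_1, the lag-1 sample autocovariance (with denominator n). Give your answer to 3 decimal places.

-59.860

Mean z̄ = (78 + 55 + 75 + 61 + 67 + 51 + 74)/7 = 65.8571
Deviations: 12.1429, -10.8571, 9.1429, -4.8571, 1.1429, -14.8571, 8.1429
Σ_{t=1}^{6}(z_t−z̄)(z_{t+1}−z̄) = -419.0204
γ_1 = -419.0204 / 7 = -59.860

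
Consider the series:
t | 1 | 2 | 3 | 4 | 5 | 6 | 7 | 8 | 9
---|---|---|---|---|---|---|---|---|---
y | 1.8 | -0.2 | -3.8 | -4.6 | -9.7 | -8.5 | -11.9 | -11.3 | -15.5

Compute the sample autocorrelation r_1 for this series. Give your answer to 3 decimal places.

Mean ȳ = (1.8 − 0.2 − 3.8 − 4.6 − 9.7 − 8.5 − 11.9 − 11.3 − 15.5)/9 = -7.0778
Numerator Σ_{t=1}^{8}(y_t−ȳ)(y_{t+1}−ȳ) = 151.7362
Denominator Σ(y_t−ȳ)² = 263.9156
r_1 = 151.7362 / 263.9156 = 0.575

0.575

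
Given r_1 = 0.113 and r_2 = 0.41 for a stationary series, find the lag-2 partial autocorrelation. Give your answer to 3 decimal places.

0.402

φ_{22} = (r_2 − r_1²) / (1 − r_1²)
r_1² = (0.113)² = 0.012769
Numerator = 0.41 − 0.0128 = 0.3972; denominator = 1 − 0.0128 = 0.9872
φ_{22} = 0.3972 / 0.9872 = 0.402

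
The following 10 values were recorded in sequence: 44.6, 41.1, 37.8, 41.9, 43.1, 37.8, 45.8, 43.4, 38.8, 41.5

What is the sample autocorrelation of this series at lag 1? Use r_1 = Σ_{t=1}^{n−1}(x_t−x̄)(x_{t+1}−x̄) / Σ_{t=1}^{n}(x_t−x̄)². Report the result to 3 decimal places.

Mean x̄ = (44.6 + 41.1 + 37.8 + 41.9 + 43.1 + 37.8 + 45.8 + 43.4 + 38.8 + 41.5)/10 = 41.5800
Numerator Σ_{t=1}^{9}(x_t−x̄)(x_{t+1}−x̄) = -19.2124
Denominator Σ(x_t−x̄)² = 69.1960
r_1 = -19.2124 / 69.1960 = -0.278

-0.278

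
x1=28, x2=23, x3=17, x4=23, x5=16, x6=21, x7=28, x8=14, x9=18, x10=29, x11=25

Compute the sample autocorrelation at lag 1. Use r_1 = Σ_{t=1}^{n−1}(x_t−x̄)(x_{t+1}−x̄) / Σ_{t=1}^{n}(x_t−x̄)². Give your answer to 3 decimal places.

Mean x̄ = (28 + 23 + 17 + 23 + 16 + 21 + 28 + 14 + 18 + 29 + 25)/11 = 22.0000
Numerator Σ_{t=1}^{10}(x_t−x̄)(x_{t+1}−x̄) = -33.0000
Denominator Σ(x_t−x̄)² = 274.0000
r_1 = -33.0000 / 274.0000 = -0.120

-0.120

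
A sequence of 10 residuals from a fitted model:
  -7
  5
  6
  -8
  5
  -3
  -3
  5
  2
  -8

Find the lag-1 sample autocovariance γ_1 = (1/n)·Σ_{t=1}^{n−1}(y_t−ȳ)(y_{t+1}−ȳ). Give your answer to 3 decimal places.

-11.496

Mean ȳ = (-7 + 5 + 6 − 8 + 5 − 3 − 3 + 5 + 2 − 8)/10 = -0.6000
Σ_{t=1}^{9}(y_t−ȳ)(y_{t+1}−ȳ) = -114.9600
γ_1 = -114.9600 / 10 = -11.496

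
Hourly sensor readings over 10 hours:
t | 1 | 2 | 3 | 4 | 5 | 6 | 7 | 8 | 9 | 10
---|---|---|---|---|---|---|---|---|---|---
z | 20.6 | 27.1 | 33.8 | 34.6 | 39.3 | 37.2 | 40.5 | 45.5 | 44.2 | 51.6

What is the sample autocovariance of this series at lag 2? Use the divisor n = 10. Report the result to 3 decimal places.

Mean z̄ = (20.6 + 27.1 + 33.8 + 34.6 + 39.3 + 37.2 + 40.5 + 45.5 + 44.2 + 51.6)/10 = 37.4400
Σ_{t=1}^{8}(z_t−z̄)(z_{t+2}−z̄) = 223.1468
γ_2 = 223.1468 / 10 = 22.315

22.315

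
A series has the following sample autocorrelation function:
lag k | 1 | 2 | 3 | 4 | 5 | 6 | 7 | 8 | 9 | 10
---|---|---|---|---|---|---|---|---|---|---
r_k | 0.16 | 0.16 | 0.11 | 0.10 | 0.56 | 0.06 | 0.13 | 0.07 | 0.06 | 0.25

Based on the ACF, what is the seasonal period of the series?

5

The largest autocorrelation is r_5 = 0.56, with a weaker echo at lag 10 (0.25); the remaining lags stay at or below 0.16.
The dominant spike at lag 5 indicates a seasonal period of 5.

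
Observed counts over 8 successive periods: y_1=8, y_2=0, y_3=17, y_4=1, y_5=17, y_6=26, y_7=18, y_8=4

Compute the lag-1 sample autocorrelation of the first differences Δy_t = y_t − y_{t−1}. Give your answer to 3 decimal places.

First differences Δy: -8, 17, -16, 16, 9, -8, -14
Mean of differences = -0.5714
Numerator Σ(Δy_t−Δȳ)(Δy_{t+1}−Δȳ) = -470.0408
Denominator Σ(Δy_t−Δȳ)² = 1203.7143
r_1(Δy) = -470.0408 / 1203.7143 = -0.390

-0.390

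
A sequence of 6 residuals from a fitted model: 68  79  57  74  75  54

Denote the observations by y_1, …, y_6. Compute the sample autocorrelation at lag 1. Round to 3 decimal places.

-0.461

Mean ȳ = (68 + 79 + 57 + 74 + 75 + 54)/6 = 67.8333
Deviations from mean: 0.1667, 11.1667, -10.8333, 6.1667, 7.1667, -13.8333
Σ(y_t−ȳ)(y_{t+1}−ȳ) = (1.8611) + (-120.9722) + (-66.8056) + (44.1944) + (-99.1389) = -240.8611
Denominator Σ(y_t−ȳ)² = 522.8333
r_1 = -240.8611 / 522.8333 = -0.461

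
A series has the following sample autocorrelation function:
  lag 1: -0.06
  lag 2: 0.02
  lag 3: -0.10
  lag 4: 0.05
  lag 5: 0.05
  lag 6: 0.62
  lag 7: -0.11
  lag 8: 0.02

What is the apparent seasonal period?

6

The largest autocorrelation is r_6 = 0.62; the remaining lags stay at or below 0.05.
The dominant spike at lag 6 indicates a seasonal period of 6.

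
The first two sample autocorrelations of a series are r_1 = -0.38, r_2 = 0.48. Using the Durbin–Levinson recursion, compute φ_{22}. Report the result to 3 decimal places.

0.392

φ_{22} = (r_2 − r_1²) / (1 − r_1²)
r_1² = (-0.38)² = 0.1444
Numerator = 0.48 − 0.1444 = 0.3356; denominator = 1 − 0.1444 = 0.8556
φ_{22} = 0.3356 / 0.8556 = 0.392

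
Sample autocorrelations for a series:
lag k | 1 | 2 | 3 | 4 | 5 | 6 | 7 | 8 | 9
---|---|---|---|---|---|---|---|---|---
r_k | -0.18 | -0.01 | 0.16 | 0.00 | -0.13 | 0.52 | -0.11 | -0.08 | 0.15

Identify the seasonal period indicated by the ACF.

6

The largest autocorrelation is r_6 = 0.52; the remaining lags stay at or below 0.16.
The dominant spike at lag 6 indicates a seasonal period of 6.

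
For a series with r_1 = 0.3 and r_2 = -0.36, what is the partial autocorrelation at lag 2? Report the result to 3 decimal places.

φ_{22} = (r_2 − r_1²) / (1 − r_1²)
r_1² = (0.3)² = 0.09
Numerator = -0.36 − 0.0900 = -0.4500; denominator = 1 − 0.0900 = 0.9100
φ_{22} = -0.4500 / 0.9100 = -0.495

-0.495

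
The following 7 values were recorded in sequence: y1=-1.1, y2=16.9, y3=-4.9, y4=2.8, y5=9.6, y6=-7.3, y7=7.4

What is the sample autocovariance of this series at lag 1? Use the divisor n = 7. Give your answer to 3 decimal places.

Mean ȳ = (-1.1 + 16.9 − 4.9 + 2.8 + 9.6 − 7.3 + 7.4)/7 = 3.3429
Deviations: -4.4429, 13.5571, -8.2429, -0.5429, 6.2571, -10.6429, 4.0571
Σ_{t=1}^{6}(y_t−ȳ)(y_{t+1}−ȳ) = -280.6776
γ_1 = -280.6776 / 7 = -40.097

-40.097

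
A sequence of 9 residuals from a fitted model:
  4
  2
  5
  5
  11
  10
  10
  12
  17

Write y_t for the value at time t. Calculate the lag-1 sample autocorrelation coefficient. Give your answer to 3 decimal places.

Mean ȳ = (4 + 2 + 5 + 5 + 11 + 10 + 10 + 12 + 17)/9 = 8.4444
Numerator Σ_{t=1}^{8}(y_t−ȳ)(y_{t+1}−ȳ) = 96.2469
Denominator Σ(y_t−ȳ)² = 182.2222
r_1 = 96.2469 / 182.2222 = 0.528

0.528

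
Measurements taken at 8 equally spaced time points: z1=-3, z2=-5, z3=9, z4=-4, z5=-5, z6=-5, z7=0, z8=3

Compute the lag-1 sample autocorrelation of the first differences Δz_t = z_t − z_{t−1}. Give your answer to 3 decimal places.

First differences Δz: -2, 14, -13, -1, 0, 5, 3
Mean of differences = 0.8571
Numerator Σ(Δz_t−Δz̄)(Δz_{t+1}−Δz̄) = -187.0204
Denominator Σ(Δz_t−Δz̄)² = 398.8571
r_1(Δz) = -187.0204 / 398.8571 = -0.469

-0.469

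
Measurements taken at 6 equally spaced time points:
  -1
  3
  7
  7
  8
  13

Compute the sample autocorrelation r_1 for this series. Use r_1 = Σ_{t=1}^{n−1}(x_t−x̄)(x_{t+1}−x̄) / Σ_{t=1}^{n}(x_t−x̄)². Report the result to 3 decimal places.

0.308

Mean x̄ = (-1 + 3 + 7 + 7 + 8 + 13)/6 = 6.1667
Deviations from mean: -7.1667, -3.1667, 0.8333, 0.8333, 1.8333, 6.8333
Σ(x_t−x̄)(x_{t+1}−x̄) = (22.6944) + (-2.6389) + (0.6944) + (1.5278) + (12.5278) = 34.8056
Denominator Σ(x_t−x̄)² = 112.8333
r_1 = 34.8056 / 112.8333 = 0.308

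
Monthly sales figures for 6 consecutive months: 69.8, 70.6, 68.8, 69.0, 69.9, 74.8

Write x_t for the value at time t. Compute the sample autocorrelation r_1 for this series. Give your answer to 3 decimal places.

0.023

Mean x̄ = (69.8 + 70.6 + 68.8 + 69.0 + 69.9 + 74.8)/6 = 70.4833
Deviations from mean: -0.6833, 0.1167, -1.6833, -1.4833, -0.5833, 4.3167
Σ(x_t−x̄)(x_{t+1}−x̄) = (-0.0797) + (-0.1964) + (2.4969) + (0.8653) + (-2.5181) = 0.5681
Denominator Σ(x_t−x̄)² = 24.4883
r_1 = 0.5681 / 24.4883 = 0.023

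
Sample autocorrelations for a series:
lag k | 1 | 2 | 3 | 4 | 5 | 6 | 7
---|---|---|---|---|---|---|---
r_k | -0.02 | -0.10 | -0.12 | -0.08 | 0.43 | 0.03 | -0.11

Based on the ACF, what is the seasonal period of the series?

5

The largest autocorrelation is r_5 = 0.43; the remaining lags stay at or below 0.03.
The dominant spike at lag 5 indicates a seasonal period of 5.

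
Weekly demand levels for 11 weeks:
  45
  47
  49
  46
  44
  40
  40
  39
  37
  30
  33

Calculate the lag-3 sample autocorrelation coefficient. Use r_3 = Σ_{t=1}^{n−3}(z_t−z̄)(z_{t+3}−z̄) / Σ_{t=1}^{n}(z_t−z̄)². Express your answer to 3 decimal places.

0.141

Mean z̄ = (45 + 47 + 49 + 46 + 44 + 40 + 40 + 39 + 37 + 30 + 33)/11 = 40.9091
Numerator Σ_{t=1}^{8}(z_t−z̄)(z_{t+3}−z̄) = 50.3388
Denominator Σ(z_t−z̄)² = 356.9091
r_3 = 50.3388 / 356.9091 = 0.141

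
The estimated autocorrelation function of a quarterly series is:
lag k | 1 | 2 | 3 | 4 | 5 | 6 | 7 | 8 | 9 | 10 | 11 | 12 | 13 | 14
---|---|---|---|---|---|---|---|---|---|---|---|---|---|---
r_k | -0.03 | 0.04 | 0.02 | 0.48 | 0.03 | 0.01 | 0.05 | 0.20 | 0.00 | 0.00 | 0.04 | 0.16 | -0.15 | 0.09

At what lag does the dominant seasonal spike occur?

The largest autocorrelation is r_4 = 0.48, with weaker echoes at lags 8 (0.20) and 12 (0.16); the remaining lags stay at or below 0.09.
The dominant spike at lag 4 indicates a seasonal period of 4.

4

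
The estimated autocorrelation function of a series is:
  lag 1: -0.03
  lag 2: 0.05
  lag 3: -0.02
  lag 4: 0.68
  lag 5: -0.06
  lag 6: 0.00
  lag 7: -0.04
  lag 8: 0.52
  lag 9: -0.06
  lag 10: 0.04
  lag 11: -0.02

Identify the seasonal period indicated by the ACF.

The largest autocorrelation is r_4 = 0.68, with a weaker echo at lag 8 (0.52); the remaining lags stay at or below 0.05.
The dominant spike at lag 4 indicates a seasonal period of 4.

4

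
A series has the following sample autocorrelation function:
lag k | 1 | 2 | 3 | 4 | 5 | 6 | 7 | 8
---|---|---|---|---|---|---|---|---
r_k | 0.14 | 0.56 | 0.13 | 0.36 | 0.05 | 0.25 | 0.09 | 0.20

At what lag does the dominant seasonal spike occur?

The largest autocorrelation is r_2 = 0.56, with weaker echoes at lags 4 (0.36), 6 (0.25) and 8 (0.20); the remaining lags stay at or below 0.14.
The dominant spike at lag 2 indicates a seasonal period of 2.

2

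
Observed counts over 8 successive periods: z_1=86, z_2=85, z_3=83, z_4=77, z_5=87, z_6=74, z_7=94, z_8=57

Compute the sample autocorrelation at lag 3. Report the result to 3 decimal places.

Mean z̄ = (86 + 85 + 83 + 77 + 87 + 74 + 94 + 57)/8 = 80.3750
Deviations from mean: 5.6250, 4.6250, 2.6250, -3.3750, 6.6250, -6.3750, 13.6250, -23.3750
Σ(z_t−z̄)(z_{t+3}−z̄) = (-18.9844) + (30.6406) + (-16.7344) + (-45.9844) + (-154.8594) = -205.9219
Denominator Σ(z_t−z̄)² = 887.8750
r_3 = -205.9219 / 887.8750 = -0.232

-0.232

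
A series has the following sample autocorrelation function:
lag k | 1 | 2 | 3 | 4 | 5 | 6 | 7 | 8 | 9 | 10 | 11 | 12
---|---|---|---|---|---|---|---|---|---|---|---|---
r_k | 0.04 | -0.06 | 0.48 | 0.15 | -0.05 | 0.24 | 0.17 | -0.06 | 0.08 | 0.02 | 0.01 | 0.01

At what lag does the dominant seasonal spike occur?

3

The largest autocorrelation is r_3 = 0.48, with a weaker echo at lag 6 (0.24); the remaining lags stay at or below 0.17.
The dominant spike at lag 3 indicates a seasonal period of 3.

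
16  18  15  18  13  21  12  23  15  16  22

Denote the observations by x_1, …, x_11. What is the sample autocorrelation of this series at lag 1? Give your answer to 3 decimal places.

Mean x̄ = (16 + 18 + 15 + 18 + 13 + 21 + 12 + 23 + 15 + 16 + 22)/11 = 17.1818
Numerator Σ_{t=1}^{10}(x_t−x̄)(x_{t+1}−x̄) = -89.6694
Denominator Σ(x_t−x̄)² = 129.6364
r_1 = -89.6694 / 129.6364 = -0.692

-0.692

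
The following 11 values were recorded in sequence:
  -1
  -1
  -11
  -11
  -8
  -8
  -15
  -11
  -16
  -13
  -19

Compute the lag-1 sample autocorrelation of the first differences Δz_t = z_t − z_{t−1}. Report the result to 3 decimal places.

-0.500

First differences Δz: 0, -10, 0, 3, 0, -7, 4, -5, 3, -6
Mean of differences = -1.8000
Numerator Σ(Δz_t−Δz̄)(Δz_{t+1}−Δz̄) = -105.8400
Denominator Σ(Δz_t−Δz̄)² = 211.6000
r_1(Δz) = -105.8400 / 211.6000 = -0.500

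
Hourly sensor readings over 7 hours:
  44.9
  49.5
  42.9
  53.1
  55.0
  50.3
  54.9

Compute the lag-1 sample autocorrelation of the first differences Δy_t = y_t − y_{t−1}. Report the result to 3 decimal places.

First differences Δy: 4.6, -6.6, 10.2, 1.9, -4.7, 4.6
Mean of differences = 1.6667
Numerator Σ(Δy_t−Δȳ)(Δy_{t+1}−Δȳ) = -112.9611
Denominator Σ(Δy_t−Δȳ)² = 198.9533
r_1(Δy) = -112.9611 / 198.9533 = -0.568

-0.568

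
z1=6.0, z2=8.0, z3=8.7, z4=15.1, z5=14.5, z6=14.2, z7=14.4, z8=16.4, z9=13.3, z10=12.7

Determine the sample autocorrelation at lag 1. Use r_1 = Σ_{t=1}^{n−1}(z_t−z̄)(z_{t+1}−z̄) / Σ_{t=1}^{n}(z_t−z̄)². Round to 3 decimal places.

Mean z̄ = (6.0 + 8.0 + 8.7 + 15.1 + 14.5 + 14.2 + 14.4 + 16.4 + 13.3 + 12.7)/10 = 12.3300
Numerator Σ_{t=1}^{9}(z_t−z̄)(z_{t+1}−z̄) = 59.7431
Denominator Σ(z_t−z̄)² = 109.8010
r_1 = 59.7431 / 109.8010 = 0.544

0.544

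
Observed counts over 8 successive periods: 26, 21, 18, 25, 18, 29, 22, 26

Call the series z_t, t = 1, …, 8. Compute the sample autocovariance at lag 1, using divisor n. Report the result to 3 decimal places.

Mean z̄ = (26 + 21 + 18 + 25 + 18 + 29 + 22 + 26)/8 = 23.1250
Σ_{t=1}^{7}(z_t−z̄)(z_{t+1}−z̄) = -54.3906
γ_1 = -54.3906 / 8 = -6.799

-6.799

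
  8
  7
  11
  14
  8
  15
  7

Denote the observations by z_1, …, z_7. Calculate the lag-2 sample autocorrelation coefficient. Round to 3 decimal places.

Mean z̄ = (8 + 7 + 11 + 14 + 8 + 15 + 7)/7 = 10.0000
Deviations from mean: -2.0000, -3.0000, 1.0000, 4.0000, -2.0000, 5.0000, -3.0000
Numerator Σ_{t=1}^{5}(z_t−z̄)(z_{t+2}−z̄) = 10.0000
Denominator Σ(z_t−z̄)² = 68.0000
r_2 = 10.0000 / 68.0000 = 0.147

0.147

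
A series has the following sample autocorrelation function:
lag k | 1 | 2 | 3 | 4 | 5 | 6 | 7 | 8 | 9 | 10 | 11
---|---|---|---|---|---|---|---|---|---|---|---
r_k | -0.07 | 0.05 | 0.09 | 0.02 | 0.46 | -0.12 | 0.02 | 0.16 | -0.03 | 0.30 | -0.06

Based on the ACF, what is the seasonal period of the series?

5

The largest autocorrelation is r_5 = 0.46, with a weaker echo at lag 10 (0.30); the remaining lags stay at or below 0.16.
The dominant spike at lag 5 indicates a seasonal period of 5.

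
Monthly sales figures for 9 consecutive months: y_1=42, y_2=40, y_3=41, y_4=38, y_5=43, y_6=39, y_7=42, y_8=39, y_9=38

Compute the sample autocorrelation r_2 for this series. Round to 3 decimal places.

Mean ȳ = (42 + 40 + 41 + 38 + 43 + 39 + 42 + 39 + 38)/9 = 40.2222
Numerator Σ_{t=1}^{7}(y_t−ȳ)(y_{t+2}−ȳ) = 9.2346
Denominator Σ(y_t−ȳ)² = 27.5556
r_2 = 9.2346 / 27.5556 = 0.335

0.335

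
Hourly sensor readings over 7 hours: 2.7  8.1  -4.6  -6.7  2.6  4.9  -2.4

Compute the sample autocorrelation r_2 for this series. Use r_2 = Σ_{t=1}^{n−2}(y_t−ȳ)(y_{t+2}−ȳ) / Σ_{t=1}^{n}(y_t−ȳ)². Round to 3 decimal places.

Mean ȳ = (2.7 + 8.1 − 4.6 − 6.7 + 2.6 + 4.9 − 2.4)/7 = 0.6571
Deviations from mean: 2.0429, 7.4429, -5.2571, -7.3571, 1.9429, 4.2429, -3.0571
Σ(y_t−ȳ)(y_{t+2}−ȳ) = (-10.7396) + (-54.7582) + (-10.2139) + (-31.2153) + (-5.9396) = -112.8665
Denominator Σ(y_t−ȳ)² = 172.4571
r_2 = -112.8665 / 172.4571 = -0.654

-0.654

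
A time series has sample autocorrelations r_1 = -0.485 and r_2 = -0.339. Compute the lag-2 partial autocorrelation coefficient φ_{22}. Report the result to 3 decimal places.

-0.751

φ_{22} = (r_2 − r_1²) / (1 − r_1²)
r_1² = (-0.485)² = 0.235225
Numerator = -0.339 − 0.2352 = -0.5742; denominator = 1 − 0.2352 = 0.7648
φ_{22} = -0.5742 / 0.7648 = -0.751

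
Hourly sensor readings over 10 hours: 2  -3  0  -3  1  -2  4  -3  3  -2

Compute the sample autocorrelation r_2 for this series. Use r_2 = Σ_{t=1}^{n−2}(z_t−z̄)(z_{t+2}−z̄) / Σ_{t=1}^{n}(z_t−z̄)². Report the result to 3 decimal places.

0.654

Mean z̄ = (2 − 3 + 0 − 3 + 1 − 2 + 4 − 3 + 3 − 2)/10 = -0.3000
Numerator Σ_{t=1}^{8}(z_t−z̄)(z_{t+2}−z̄) = 41.9200
Denominator Σ(z_t−z̄)² = 64.1000
r_2 = 41.9200 / 64.1000 = 0.654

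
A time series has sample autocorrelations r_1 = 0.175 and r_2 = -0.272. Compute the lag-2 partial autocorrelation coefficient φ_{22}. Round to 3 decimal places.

-0.312

φ_{22} = (r_2 − r_1²) / (1 − r_1²)
r_1² = (0.175)² = 0.030625
Numerator = -0.272 − 0.0306 = -0.3026; denominator = 1 − 0.0306 = 0.9694
φ_{22} = -0.3026 / 0.9694 = -0.312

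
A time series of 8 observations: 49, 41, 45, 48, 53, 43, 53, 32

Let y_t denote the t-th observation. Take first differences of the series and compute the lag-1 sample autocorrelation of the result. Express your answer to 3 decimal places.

-0.479

First differences Δy: -8, 4, 3, 5, -10, 10, -21
Mean of differences = -2.4286
Numerator Σ(Δy_t−Δȳ)(Δy_{t+1}−Δȳ) = -341.7551
Denominator Σ(Δy_t−Δȳ)² = 713.7143
r_1(Δy) = -341.7551 / 713.7143 = -0.479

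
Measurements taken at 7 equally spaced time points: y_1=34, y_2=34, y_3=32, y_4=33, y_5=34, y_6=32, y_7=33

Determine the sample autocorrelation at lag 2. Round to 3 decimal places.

-0.420

Mean ȳ = (34 + 34 + 32 + 33 + 34 + 32 + 33)/7 = 33.1429
Deviations from mean: 0.8571, 0.8571, -1.1429, -0.1429, 0.8571, -1.1429, -0.1429
Σ(y_t−ȳ)(y_{t+2}−ȳ) = (-0.9796) + (-0.1224) + (-0.9796) + (0.1633) + (-0.1224) = -2.0408
Denominator Σ(y_t−ȳ)² = 4.8571
r_2 = -2.0408 / 4.8571 = -0.420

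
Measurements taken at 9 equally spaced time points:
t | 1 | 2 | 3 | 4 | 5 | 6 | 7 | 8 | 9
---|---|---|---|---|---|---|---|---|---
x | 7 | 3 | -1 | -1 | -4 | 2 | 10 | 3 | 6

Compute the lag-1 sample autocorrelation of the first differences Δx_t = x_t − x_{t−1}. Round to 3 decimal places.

First differences Δx: -4, -4, 0, -3, 6, 8, -7, 3
Mean of differences = -0.1250
Numerator Σ(Δx_t−Δx̄)(Δx_{t+1}−Δx̄) = -31.0156
Denominator Σ(Δx_t−Δx̄)² = 198.8750
r_1(Δx) = -31.0156 / 198.8750 = -0.156

-0.156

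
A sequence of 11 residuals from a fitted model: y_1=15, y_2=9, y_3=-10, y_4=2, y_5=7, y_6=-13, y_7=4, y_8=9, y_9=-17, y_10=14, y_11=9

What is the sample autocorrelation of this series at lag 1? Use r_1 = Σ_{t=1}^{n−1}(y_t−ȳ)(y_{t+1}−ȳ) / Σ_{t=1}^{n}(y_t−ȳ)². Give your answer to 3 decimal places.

-0.291

Mean ȳ = (15 + 9 − 10 + 2 + 7 − 13 + 4 + 9 − 17 + 14 + 9)/11 = 2.6364
Numerator Σ_{t=1}^{10}(y_t−ȳ)(y_{t+1}−ȳ) = -353.1322
Denominator Σ(y_t−ȳ)² = 1214.5455
r_1 = -353.1322 / 1214.5455 = -0.291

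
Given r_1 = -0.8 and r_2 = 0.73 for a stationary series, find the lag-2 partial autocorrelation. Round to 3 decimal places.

φ_{22} = (r_2 − r_1²) / (1 − r_1²)
r_1² = (-0.8)² = 0.64
Numerator = 0.73 − 0.6400 = 0.0900; denominator = 1 − 0.6400 = 0.3600
φ_{22} = 0.0900 / 0.3600 = 0.250

0.250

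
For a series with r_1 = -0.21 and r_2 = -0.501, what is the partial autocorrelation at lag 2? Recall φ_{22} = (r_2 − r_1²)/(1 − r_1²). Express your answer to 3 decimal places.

-0.570

φ_{22} = (r_2 − r_1²) / (1 − r_1²)
r_1² = (-0.21)² = 0.0441
Numerator = -0.501 − 0.0441 = -0.5451; denominator = 1 − 0.0441 = 0.9559
φ_{22} = -0.5451 / 0.9559 = -0.570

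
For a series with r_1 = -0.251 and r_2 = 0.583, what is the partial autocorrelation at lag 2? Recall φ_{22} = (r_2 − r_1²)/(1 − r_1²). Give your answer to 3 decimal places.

φ_{22} = (r_2 − r_1²) / (1 − r_1²)
r_1² = (-0.251)² = 0.063001
Numerator = 0.583 − 0.0630 = 0.5200; denominator = 1 − 0.0630 = 0.9370
φ_{22} = 0.5200 / 0.9370 = 0.555

0.555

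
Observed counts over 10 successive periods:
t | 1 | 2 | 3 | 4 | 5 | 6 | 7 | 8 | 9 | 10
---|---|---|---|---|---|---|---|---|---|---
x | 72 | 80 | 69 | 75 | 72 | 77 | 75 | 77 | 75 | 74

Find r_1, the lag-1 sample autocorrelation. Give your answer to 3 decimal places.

Mean x̄ = (72 + 80 + 69 + 75 + 72 + 77 + 75 + 77 + 75 + 74)/10 = 74.6000
Numerator Σ_{t=1}^{9}(x_t−x̄)(x_{t+1}−x̄) = -51.1600
Denominator Σ(x_t−x̄)² = 86.4000
r_1 = -51.1600 / 86.4000 = -0.592

-0.592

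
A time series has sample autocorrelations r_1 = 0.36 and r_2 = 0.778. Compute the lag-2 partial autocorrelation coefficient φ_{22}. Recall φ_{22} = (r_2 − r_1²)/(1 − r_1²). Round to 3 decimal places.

φ_{22} = (r_2 − r_1²) / (1 − r_1²)
r_1² = (0.36)² = 0.1296
Numerator = 0.778 − 0.1296 = 0.6484; denominator = 1 − 0.1296 = 0.8704
φ_{22} = 0.6484 / 0.8704 = 0.745

0.745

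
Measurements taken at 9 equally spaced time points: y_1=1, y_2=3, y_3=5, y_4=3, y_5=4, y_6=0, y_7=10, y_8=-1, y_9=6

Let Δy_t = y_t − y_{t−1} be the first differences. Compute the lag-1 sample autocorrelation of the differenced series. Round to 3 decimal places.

-0.780

First differences Δy: 2, 2, -2, 1, -4, 10, -11, 7
Mean of differences = 0.6250
Numerator Σ(Δy_t−Δȳ)(Δy_{t+1}−Δȳ) = -230.8906
Denominator Σ(Δy_t−Δȳ)² = 295.8750
r_1(Δy) = -230.8906 / 295.8750 = -0.780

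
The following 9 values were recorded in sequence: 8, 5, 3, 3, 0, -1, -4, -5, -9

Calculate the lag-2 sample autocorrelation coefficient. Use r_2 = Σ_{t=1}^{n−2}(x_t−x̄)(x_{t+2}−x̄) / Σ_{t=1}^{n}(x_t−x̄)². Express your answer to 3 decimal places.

0.335

Mean x̄ = (8 + 5 + 3 + 3 + 0 − 1 − 4 − 5 − 9)/9 = 0.0000
Numerator Σ_{t=1}^{7}(x_t−x̄)(x_{t+2}−x̄) = 77.0000
Denominator Σ(x_t−x̄)² = 230.0000
r_2 = 77.0000 / 230.0000 = 0.335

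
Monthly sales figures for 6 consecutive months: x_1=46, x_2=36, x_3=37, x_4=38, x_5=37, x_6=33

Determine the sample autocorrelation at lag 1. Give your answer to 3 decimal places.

-0.102

Mean x̄ = (46 + 36 + 37 + 38 + 37 + 33)/6 = 37.8333
Deviations from mean: 8.1667, -1.8333, -0.8333, 0.1667, -0.8333, -4.8333
Σ(x_t−x̄)(x_{t+1}−x̄) = (-14.9722) + (1.5278) + (-0.1389) + (-0.1389) + (4.0278) = -9.6944
Denominator Σ(x_t−x̄)² = 94.8333
r_1 = -9.6944 / 94.8333 = -0.102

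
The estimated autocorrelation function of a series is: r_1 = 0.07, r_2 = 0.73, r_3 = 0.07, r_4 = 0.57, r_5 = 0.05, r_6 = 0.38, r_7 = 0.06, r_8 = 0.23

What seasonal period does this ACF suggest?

The largest autocorrelation is r_2 = 0.73, with weaker echoes at lags 4 (0.57), 6 (0.38) and 8 (0.23); the remaining lags stay at or below 0.07.
The dominant spike at lag 2 indicates a seasonal period of 2.

2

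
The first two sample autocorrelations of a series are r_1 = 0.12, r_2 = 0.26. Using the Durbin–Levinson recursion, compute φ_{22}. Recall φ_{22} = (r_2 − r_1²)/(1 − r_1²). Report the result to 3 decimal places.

φ_{22} = (r_2 − r_1²) / (1 − r_1²)
r_1² = (0.12)² = 0.0144
Numerator = 0.26 − 0.0144 = 0.2456; denominator = 1 − 0.0144 = 0.9856
φ_{22} = 0.2456 / 0.9856 = 0.249

0.249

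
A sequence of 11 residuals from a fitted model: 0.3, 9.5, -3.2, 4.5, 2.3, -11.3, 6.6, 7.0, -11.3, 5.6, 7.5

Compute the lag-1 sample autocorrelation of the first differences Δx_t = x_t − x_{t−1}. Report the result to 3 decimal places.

-0.502

First differences Δx: 9.2, -12.7, 7.7, -2.2, -13.6, 17.9, 0.4, -18.3, 16.9, 1.9
Mean of differences = 0.7200
Numerator Σ(Δx_t−Δx̄)(Δx_{t+1}−Δx̄) = -720.1204
Denominator Σ(Δx_t−Δx̄)² = 1434.5160
r_1(Δx) = -720.1204 / 1434.5160 = -0.502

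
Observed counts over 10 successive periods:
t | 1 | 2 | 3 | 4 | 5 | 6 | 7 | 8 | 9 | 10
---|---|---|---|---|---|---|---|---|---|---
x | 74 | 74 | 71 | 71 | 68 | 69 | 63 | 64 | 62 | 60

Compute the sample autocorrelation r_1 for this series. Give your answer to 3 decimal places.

0.647

Mean x̄ = (74 + 74 + 71 + 71 + 68 + 69 + 63 + 64 + 62 + 60)/10 = 67.6000
Numerator Σ_{t=1}^{9}(x_t−x̄)(x_{t+1}−x̄) = 149.0400
Denominator Σ(x_t−x̄)² = 230.4000
r_1 = 149.0400 / 230.4000 = 0.647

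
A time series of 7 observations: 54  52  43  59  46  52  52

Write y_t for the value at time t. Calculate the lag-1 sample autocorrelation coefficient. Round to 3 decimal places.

-0.683

Mean ȳ = (54 + 52 + 43 + 59 + 46 + 52 + 52)/7 = 51.1429
Deviations from mean: 2.8571, 0.8571, -8.1429, 7.8571, -5.1429, 0.8571, 0.8571
Σ(y_t−ȳ)(y_{t+1}−ȳ) = (2.4490) + (-6.9796) + (-63.9796) + (-40.4082) + (-4.4082) + (0.7347) = -112.5918
Denominator Σ(y_t−ȳ)² = 164.8571
r_1 = -112.5918 / 164.8571 = -0.683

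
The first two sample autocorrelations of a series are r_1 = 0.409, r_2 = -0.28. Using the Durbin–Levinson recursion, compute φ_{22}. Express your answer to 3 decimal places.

-0.537

φ_{22} = (r_2 − r_1²) / (1 − r_1²)
r_1² = (0.409)² = 0.167281
Numerator = -0.28 − 0.1673 = -0.4473; denominator = 1 − 0.1673 = 0.8327
φ_{22} = -0.4473 / 0.8327 = -0.537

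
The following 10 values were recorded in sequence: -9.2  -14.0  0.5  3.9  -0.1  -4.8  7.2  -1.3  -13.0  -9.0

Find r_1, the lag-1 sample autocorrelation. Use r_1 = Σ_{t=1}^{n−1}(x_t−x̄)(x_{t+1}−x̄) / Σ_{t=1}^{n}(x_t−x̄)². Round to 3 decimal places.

Mean x̄ = (-9.2 − 14.0 + 0.5 + 3.9 − 0.1 − 4.8 + 7.2 − 1.3 − 13.0 − 9.0)/10 = -3.9800
Numerator Σ_{t=1}^{9}(x_t−x̄)(x_{t+1}−x̄) = 112.0116
Denominator Σ(x_t−x̄)² = 464.2760
r_1 = 112.0116 / 464.2760 = 0.241

0.241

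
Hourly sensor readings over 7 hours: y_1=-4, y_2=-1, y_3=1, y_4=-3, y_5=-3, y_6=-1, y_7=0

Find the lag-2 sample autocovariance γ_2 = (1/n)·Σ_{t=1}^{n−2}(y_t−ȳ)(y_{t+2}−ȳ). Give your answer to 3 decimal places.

-1.971

Mean ȳ = (-4 − 1 + 1 − 3 − 3 − 1 + 0)/7 = -1.5714
Deviations: -2.4286, 0.5714, 2.5714, -1.4286, -1.4286, 0.5714, 1.5714
Σ_{t=1}^{5}(y_t−ȳ)(y_{t+2}−ȳ) = -13.7959
γ_2 = -13.7959 / 7 = -1.971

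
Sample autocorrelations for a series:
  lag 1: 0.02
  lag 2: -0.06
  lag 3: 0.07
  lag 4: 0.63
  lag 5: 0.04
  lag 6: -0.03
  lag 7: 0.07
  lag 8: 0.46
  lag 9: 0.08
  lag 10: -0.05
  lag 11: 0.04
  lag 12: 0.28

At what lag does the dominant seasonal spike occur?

4

The largest autocorrelation is r_4 = 0.63, with weaker echoes at lags 8 (0.46) and 12 (0.28); the remaining lags stay at or below 0.08.
The dominant spike at lag 4 indicates a seasonal period of 4.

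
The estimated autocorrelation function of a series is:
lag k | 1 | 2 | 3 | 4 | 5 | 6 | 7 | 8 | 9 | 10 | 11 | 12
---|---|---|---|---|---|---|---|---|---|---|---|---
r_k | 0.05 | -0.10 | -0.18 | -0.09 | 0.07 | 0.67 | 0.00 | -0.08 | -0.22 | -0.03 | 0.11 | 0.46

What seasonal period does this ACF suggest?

The largest autocorrelation is r_6 = 0.67, with a weaker echo at lag 12 (0.46); the remaining lags stay at or below 0.11.
The dominant spike at lag 6 indicates a seasonal period of 6.

6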